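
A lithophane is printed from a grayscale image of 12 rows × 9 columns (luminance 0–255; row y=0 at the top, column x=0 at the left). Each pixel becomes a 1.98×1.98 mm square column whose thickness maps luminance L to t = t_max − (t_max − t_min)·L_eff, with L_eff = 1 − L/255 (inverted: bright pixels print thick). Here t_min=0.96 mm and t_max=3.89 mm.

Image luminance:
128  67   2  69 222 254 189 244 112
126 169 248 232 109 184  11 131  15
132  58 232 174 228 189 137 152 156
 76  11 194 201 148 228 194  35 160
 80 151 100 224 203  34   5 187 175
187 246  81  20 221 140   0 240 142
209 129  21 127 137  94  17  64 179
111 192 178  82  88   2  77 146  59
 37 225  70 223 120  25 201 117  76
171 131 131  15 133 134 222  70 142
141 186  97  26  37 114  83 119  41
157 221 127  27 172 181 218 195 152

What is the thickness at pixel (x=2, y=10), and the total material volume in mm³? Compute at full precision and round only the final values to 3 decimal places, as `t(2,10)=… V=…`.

t(2,10)=2.075 V=1041.708

span = t_max - t_min = 3.89 - 0.96 = 2.930
L(2,10) = 97, L_eff = 1 - 97/255 = 0.619608 (inverted)
t(2,10) = 3.89 - 2.930·0.619608 = 2.075
Σt over all 12·9 pixels = 3387863/12750 ≈ 265.7147451
V = pitch²·Σt = 1.98²·3387863/12750 = 1041.708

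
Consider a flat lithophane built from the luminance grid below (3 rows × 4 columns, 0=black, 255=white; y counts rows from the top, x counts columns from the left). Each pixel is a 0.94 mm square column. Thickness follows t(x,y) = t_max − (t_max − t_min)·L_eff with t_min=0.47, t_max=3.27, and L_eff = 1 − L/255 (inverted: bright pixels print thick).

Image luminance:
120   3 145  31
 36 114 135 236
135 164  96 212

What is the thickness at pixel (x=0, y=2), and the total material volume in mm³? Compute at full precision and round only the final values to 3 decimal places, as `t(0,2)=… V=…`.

span = t_max - t_min = 3.27 - 0.47 = 2.800
L(0,2) = 135, L_eff = 1 - 135/255 = 0.470588 (inverted)
t(0,2) = 3.27 - 2.800·0.470588 = 1.952
Σt over all 3·4 pixels = 27169/1275 ≈ 21.3090196
V = pitch²·Σt = 0.94²·27169/1275 = 18.829

t(0,2)=1.952 V=18.829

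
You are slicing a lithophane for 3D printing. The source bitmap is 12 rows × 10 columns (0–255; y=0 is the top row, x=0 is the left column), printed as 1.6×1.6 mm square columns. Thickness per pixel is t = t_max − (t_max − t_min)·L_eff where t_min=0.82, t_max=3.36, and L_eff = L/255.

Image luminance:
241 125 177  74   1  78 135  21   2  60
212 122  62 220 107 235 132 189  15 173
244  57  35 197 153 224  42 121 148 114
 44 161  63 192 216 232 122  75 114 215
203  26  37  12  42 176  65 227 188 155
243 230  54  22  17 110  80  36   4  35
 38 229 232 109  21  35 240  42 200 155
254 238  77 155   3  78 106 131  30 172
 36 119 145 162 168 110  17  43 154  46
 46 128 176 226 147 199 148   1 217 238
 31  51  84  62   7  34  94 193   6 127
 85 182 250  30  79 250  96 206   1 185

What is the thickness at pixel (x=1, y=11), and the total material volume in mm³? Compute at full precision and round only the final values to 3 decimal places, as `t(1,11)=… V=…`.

t(1,11)=1.547 V=669.180

span = t_max - t_min = 3.36 - 0.82 = 2.540
L(1,11) = 182, L_eff = 182/255 = 0.713725
t(1,11) = 3.36 - 2.540·0.713725 = 1.547
Σt over all 12·10 pixels = 1666414/6375 ≈ 261.3982745
V = pitch²·Σt = 1.6²·1666414/6375 = 669.180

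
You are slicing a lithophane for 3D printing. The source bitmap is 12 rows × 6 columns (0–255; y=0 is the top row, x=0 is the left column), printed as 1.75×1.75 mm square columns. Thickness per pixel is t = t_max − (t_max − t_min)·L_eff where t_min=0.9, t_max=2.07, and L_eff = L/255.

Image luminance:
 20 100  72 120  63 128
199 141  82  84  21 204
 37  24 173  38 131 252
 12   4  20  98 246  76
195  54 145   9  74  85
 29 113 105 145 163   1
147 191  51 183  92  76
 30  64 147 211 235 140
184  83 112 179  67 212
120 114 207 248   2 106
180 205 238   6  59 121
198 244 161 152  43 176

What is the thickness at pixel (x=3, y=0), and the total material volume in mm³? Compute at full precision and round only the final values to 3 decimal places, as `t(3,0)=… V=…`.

t(3,0)=1.519 V=337.742

span = t_max - t_min = 2.07 - 0.9 = 1.170
L(3,0) = 120, L_eff = 120/255 = 0.470588
t(3,0) = 2.07 - 1.170·0.470588 = 1.519
Σt over all 12·6 pixels = 937407/8500 ≈ 110.2831765
V = pitch²·Σt = 1.75²·937407/8500 = 337.742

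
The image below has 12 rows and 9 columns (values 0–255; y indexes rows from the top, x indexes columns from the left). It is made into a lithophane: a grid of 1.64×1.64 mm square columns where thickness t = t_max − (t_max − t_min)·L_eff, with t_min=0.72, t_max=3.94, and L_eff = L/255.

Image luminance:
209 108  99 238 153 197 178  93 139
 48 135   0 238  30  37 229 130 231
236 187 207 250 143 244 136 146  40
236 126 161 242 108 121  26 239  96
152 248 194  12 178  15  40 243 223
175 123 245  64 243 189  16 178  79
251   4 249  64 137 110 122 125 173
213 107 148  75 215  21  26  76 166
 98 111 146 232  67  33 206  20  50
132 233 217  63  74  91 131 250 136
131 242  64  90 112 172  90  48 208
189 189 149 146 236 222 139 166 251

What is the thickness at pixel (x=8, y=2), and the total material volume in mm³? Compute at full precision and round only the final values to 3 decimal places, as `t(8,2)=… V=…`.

span = t_max - t_min = 3.94 - 0.72 = 3.220
L(8,2) = 40, L_eff = 40/255 = 0.156863
t(8,2) = 3.94 - 3.220·0.156863 = 3.435
Σt over all 12·9 pixels = 2934871/12750 ≈ 230.1859608
V = pitch²·Σt = 1.64²·2934871/12750 = 619.108

t(8,2)=3.435 V=619.108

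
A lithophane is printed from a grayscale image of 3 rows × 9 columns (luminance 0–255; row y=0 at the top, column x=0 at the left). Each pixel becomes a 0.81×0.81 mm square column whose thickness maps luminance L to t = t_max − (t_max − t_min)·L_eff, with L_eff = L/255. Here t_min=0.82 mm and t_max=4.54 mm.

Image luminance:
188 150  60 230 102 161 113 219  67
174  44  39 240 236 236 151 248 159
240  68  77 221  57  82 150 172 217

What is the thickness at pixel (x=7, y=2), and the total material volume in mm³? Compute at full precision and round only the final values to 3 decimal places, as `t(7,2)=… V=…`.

span = t_max - t_min = 4.54 - 0.82 = 3.720
L(7,2) = 172, L_eff = 172/255 = 0.674510
t(7,2) = 4.54 - 3.720·0.674510 = 2.031
Σt over all 3·9 pixels = 266703/4250 ≈ 62.7536471
V = pitch²·Σt = 0.81²·266703/4250 = 41.173

t(7,2)=2.031 V=41.173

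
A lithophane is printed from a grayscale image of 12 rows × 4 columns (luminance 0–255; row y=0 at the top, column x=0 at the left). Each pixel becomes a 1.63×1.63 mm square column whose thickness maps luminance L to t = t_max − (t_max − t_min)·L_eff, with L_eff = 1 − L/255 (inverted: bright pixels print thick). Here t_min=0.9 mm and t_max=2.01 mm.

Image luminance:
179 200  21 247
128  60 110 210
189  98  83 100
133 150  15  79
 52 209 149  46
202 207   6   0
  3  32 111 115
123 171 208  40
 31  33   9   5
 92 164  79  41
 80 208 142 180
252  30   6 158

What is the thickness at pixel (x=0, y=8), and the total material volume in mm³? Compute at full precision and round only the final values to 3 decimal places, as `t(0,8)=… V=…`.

t(0,8)=1.035 V=174.756

span = t_max - t_min = 2.01 - 0.9 = 1.110
L(0,8) = 31, L_eff = 1 - 31/255 = 0.878431 (inverted)
t(0,8) = 2.01 - 1.110·0.878431 = 1.035
Σt over all 12·4 pixels = 279541/4250 ≈ 65.7743529
V = pitch²·Σt = 1.63²·279541/4250 = 174.756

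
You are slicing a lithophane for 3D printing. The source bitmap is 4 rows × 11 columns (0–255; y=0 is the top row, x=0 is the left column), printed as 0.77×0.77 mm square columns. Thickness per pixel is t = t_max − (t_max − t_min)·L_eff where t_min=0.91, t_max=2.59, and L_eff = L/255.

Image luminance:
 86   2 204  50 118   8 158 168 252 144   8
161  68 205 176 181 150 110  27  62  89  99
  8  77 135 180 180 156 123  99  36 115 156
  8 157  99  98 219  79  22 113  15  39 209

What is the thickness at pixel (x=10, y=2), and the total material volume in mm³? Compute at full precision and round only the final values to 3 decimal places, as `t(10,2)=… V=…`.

span = t_max - t_min = 2.59 - 0.91 = 1.680
L(10,2) = 156, L_eff = 156/255 = 0.611765
t(10,2) = 2.59 - 1.680·0.611765 = 1.562
Σt over all 4·11 pixels = 174279/2125 ≈ 82.0136471
V = pitch²·Σt = 0.77²·174279/2125 = 48.626

t(10,2)=1.562 V=48.626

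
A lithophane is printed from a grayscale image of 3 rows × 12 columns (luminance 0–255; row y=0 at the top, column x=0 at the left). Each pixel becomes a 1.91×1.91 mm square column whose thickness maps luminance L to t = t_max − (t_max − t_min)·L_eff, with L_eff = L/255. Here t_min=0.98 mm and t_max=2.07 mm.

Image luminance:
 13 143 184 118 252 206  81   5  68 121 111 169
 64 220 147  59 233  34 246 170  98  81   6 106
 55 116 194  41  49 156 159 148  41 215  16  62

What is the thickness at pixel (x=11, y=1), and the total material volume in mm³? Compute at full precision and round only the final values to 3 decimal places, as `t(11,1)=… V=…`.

t(11,1)=1.617 V=206.565

span = t_max - t_min = 2.07 - 0.98 = 1.090
L(11,1) = 106, L_eff = 106/255 = 0.415686
t(11,1) = 2.07 - 1.090·0.415686 = 1.617
Σt over all 3·12 pixels = 1443877/25500 ≈ 56.6226275
V = pitch²·Σt = 1.91²·1443877/25500 = 206.565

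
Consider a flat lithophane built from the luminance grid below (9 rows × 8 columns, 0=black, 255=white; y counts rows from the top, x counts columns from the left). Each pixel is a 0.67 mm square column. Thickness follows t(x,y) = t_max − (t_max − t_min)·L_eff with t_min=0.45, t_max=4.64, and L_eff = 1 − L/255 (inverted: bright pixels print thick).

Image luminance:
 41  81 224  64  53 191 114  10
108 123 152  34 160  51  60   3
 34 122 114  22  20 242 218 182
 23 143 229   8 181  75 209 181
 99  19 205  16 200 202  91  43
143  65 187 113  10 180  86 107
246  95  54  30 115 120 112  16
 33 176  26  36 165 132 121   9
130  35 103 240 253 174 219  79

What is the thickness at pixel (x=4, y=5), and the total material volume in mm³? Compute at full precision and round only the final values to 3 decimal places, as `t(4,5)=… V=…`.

span = t_max - t_min = 4.64 - 0.45 = 4.190
L(4,5) = 10, L_eff = 1 - 10/255 = 0.960784 (inverted)
t(4,5) = 4.64 - 4.190·0.960784 = 0.614
Σt over all 9·8 pixels = 4160183/25500 ≈ 163.1444314
V = pitch²·Σt = 0.67²·4160183/25500 = 73.236

t(4,5)=0.614 V=73.236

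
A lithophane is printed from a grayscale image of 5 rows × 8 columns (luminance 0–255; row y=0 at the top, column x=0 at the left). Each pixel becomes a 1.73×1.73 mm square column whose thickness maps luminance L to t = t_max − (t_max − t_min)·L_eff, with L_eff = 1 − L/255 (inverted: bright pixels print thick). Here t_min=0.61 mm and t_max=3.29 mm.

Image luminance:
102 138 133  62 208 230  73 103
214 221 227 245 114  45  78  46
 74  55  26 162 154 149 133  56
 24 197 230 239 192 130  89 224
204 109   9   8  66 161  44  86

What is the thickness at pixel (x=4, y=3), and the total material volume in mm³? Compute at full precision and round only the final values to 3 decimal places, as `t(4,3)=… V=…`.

t(4,3)=2.628 V=232.188

span = t_max - t_min = 3.29 - 0.61 = 2.680
L(4,3) = 192, L_eff = 1 - 192/255 = 0.247059 (inverted)
t(4,3) = 3.29 - 2.680·0.247059 = 2.628
Σt over all 5·8 pixels = 98914/1275 ≈ 77.5796078
V = pitch²·Σt = 1.73²·98914/1275 = 232.188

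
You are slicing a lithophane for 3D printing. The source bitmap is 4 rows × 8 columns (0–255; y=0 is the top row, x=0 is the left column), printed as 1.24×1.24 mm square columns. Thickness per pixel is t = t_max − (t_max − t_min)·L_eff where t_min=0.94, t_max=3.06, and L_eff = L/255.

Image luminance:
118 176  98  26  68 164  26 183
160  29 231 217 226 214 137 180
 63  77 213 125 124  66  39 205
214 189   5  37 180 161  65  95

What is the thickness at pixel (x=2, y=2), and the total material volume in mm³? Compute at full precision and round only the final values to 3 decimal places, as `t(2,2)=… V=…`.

t(2,2)=1.289 V=98.010

span = t_max - t_min = 3.06 - 0.94 = 2.120
L(2,2) = 213, L_eff = 213/255 = 0.835294
t(2,2) = 3.06 - 2.120·0.835294 = 1.289
Σt over all 4·8 pixels = 406357/6375 ≈ 63.7422745
V = pitch²·Σt = 1.24²·406357/6375 = 98.010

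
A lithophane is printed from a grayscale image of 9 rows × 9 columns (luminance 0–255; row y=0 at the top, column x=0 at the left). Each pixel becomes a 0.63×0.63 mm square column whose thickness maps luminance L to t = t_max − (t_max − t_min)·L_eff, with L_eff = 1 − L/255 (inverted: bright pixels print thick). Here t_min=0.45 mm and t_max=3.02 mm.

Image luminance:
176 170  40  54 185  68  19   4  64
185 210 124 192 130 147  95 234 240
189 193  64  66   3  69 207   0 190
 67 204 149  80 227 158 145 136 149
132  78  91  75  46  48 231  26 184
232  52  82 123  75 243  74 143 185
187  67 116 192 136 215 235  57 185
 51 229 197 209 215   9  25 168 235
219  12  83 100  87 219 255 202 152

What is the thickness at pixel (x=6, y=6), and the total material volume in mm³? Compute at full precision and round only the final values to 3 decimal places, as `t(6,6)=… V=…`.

t(6,6)=2.818 V=57.708

span = t_max - t_min = 3.02 - 0.45 = 2.570
L(6,6) = 235, L_eff = 1 - 235/255 = 0.078431 (inverted)
t(6,6) = 3.02 - 2.570·0.078431 = 2.818
Σt over all 9·9 pixels = 741529/5100 ≈ 145.3978431
V = pitch²·Σt = 0.63²·741529/5100 = 57.708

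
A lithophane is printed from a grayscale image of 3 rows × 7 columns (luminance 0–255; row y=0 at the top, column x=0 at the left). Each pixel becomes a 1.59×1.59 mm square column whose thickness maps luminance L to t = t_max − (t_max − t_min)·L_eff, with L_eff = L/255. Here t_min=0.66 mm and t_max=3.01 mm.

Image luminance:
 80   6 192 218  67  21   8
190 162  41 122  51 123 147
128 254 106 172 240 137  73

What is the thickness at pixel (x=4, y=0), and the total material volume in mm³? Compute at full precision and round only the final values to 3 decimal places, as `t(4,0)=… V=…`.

span = t_max - t_min = 3.01 - 0.66 = 2.350
L(4,0) = 67, L_eff = 67/255 = 0.262745
t(4,0) = 3.01 - 2.350·0.262745 = 2.393
Σt over all 3·7 pixels = 13539/340 ≈ 39.8205882
V = pitch²·Σt = 1.59²·13539/340 = 100.670

t(4,0)=2.393 V=100.670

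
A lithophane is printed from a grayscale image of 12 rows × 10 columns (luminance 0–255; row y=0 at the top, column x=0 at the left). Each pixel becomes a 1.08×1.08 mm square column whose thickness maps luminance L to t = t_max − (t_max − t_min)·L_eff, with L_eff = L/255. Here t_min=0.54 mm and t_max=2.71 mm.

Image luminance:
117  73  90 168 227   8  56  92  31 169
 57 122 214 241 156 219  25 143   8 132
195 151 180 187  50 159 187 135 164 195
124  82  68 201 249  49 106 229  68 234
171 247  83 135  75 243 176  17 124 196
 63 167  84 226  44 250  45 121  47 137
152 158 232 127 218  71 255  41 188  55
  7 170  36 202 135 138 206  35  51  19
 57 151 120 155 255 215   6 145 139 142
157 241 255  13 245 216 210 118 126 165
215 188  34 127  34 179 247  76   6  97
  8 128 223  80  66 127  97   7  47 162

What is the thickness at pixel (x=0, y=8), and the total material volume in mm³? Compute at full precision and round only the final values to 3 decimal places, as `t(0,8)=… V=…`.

t(0,8)=2.225 V=222.614

span = t_max - t_min = 2.71 - 0.54 = 2.170
L(0,8) = 57, L_eff = 57/255 = 0.223529
t(0,8) = 2.71 - 2.170·0.223529 = 2.225
Σt over all 12·10 pixels = 4866821/25500 ≈ 190.8557255
V = pitch²·Σt = 1.08²·4866821/25500 = 222.614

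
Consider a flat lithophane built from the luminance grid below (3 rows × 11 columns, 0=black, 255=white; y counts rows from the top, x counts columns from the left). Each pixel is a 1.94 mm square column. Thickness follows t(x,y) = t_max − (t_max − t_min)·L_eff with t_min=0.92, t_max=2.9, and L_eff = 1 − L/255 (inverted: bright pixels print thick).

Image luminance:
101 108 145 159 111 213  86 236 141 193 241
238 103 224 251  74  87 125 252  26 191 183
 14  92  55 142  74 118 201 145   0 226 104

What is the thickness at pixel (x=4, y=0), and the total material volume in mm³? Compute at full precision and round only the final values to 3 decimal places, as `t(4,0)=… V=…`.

t(4,0)=1.782 V=250.414

span = t_max - t_min = 2.9 - 0.92 = 1.980
L(4,0) = 111, L_eff = 1 - 111/255 = 0.564706 (inverted)
t(4,0) = 2.9 - 1.980·0.564706 = 1.782
Σt over all 3·11 pixels = 282777/4250 ≈ 66.5357647
V = pitch²·Σt = 1.94²·282777/4250 = 250.414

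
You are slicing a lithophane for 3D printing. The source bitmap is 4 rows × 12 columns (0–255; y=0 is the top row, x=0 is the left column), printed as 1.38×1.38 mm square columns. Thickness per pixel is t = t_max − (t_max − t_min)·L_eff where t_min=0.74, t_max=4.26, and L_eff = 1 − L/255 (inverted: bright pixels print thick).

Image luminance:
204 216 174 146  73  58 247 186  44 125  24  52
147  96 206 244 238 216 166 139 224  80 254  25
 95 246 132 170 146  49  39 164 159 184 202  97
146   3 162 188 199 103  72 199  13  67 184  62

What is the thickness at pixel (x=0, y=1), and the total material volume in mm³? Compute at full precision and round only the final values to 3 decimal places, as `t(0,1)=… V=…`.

span = t_max - t_min = 4.26 - 0.74 = 3.520
L(0,1) = 147, L_eff = 1 - 147/255 = 0.423529 (inverted)
t(0,1) = 4.26 - 3.520·0.423529 = 2.769
Σt over all 4·12 pixels = 162592/1275 ≈ 127.5231373
V = pitch²·Σt = 1.38²·162592/1275 = 242.855

t(0,1)=2.769 V=242.855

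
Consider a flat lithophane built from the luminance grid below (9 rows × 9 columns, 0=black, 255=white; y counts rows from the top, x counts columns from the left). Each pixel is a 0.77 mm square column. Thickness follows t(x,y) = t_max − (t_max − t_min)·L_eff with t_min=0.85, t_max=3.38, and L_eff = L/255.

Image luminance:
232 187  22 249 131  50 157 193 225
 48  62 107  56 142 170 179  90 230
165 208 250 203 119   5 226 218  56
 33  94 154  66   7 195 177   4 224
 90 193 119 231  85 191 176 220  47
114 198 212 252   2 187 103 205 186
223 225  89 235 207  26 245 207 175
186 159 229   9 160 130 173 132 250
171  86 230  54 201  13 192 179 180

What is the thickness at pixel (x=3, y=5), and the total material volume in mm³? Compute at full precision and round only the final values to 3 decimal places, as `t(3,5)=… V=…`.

t(3,5)=0.880 V=91.081

span = t_max - t_min = 3.38 - 0.85 = 2.530
L(3,5) = 252, L_eff = 252/255 = 0.988235
t(3,5) = 3.38 - 2.530·0.988235 = 0.880
Σt over all 9·9 pixels = 1305769/8500 ≈ 153.6198824
V = pitch²·Σt = 0.77²·1305769/8500 = 91.081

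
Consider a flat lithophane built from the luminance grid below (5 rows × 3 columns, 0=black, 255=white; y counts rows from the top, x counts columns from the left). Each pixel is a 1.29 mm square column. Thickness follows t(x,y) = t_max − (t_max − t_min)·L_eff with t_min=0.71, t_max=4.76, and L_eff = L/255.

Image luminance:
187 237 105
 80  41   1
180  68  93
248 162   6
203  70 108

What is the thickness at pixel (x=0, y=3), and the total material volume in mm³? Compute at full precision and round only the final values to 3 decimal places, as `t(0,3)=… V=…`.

span = t_max - t_min = 4.76 - 0.71 = 4.050
L(0,3) = 248, L_eff = 248/255 = 0.972549
t(0,3) = 4.76 - 4.050·0.972549 = 0.821
Σt over all 5·3 pixels = 73077/1700 ≈ 42.9864706
V = pitch²·Σt = 1.29²·73077/1700 = 71.534

t(0,3)=0.821 V=71.534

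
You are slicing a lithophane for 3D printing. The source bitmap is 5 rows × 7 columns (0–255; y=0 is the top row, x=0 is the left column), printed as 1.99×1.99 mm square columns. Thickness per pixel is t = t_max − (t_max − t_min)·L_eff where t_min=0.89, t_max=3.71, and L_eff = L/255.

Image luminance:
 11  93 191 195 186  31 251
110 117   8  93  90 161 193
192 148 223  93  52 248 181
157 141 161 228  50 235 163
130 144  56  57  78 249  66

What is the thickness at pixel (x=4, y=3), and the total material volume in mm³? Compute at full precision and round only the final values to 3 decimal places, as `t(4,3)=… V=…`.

t(4,3)=3.157 V=304.796

span = t_max - t_min = 3.71 - 0.89 = 2.820
L(4,3) = 50, L_eff = 50/255 = 0.196078
t(4,3) = 3.71 - 2.820·0.196078 = 3.157
Σt over all 5·7 pixels = 654217/8500 ≈ 76.9667059
V = pitch²·Σt = 1.99²·654217/8500 = 304.796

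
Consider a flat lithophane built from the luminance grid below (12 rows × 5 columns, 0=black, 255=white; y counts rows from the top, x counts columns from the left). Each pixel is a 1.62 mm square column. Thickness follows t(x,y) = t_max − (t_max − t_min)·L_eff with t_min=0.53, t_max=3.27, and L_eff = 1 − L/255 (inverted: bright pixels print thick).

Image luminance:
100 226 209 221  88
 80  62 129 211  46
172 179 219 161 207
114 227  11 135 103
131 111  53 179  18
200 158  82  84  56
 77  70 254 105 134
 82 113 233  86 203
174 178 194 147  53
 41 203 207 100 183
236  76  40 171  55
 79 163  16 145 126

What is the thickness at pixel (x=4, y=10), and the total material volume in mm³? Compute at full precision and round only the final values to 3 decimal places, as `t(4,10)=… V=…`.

span = t_max - t_min = 3.27 - 0.53 = 2.740
L(4,10) = 55, L_eff = 1 - 55/255 = 0.784314 (inverted)
t(4,10) = 3.27 - 2.740·0.784314 = 1.121
Σt over all 12·5 pixels = 744971/6375 ≈ 116.8581961
V = pitch²·Σt = 1.62²·744971/6375 = 306.683

t(4,10)=1.121 V=306.683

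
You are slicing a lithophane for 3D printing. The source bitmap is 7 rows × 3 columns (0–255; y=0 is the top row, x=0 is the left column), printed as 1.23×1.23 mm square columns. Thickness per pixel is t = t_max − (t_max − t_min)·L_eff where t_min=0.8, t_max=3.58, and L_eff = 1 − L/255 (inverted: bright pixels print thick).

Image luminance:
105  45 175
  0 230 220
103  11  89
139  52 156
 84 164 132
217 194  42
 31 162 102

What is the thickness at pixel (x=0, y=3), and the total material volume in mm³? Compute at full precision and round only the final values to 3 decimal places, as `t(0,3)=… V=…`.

span = t_max - t_min = 3.58 - 0.8 = 2.780
L(0,3) = 139, L_eff = 1 - 139/255 = 0.454902 (inverted)
t(0,3) = 3.58 - 2.780·0.454902 = 2.315
Σt over all 7·3 pixels = 555167/12750 ≈ 43.5425098
V = pitch²·Σt = 1.23²·555167/12750 = 65.875

t(0,3)=2.315 V=65.875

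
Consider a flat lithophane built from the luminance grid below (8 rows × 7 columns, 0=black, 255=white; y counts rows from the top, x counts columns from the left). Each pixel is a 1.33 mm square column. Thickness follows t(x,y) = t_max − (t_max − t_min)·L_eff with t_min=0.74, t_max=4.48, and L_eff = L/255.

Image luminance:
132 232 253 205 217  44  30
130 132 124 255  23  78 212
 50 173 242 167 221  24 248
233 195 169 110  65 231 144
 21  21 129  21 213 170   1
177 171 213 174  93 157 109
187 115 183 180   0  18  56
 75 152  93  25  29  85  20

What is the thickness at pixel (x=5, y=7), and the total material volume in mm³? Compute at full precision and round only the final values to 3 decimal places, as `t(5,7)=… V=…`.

span = t_max - t_min = 4.48 - 0.74 = 3.740
L(5,7) = 85, L_eff = 85/255 = 0.333333
t(5,7) = 4.48 - 3.740·0.333333 = 3.233
Σt over all 8·7 pixels = 144.884
V = pitch²·Σt = 1.33²·144.884 = 256.285

t(5,7)=3.233 V=256.285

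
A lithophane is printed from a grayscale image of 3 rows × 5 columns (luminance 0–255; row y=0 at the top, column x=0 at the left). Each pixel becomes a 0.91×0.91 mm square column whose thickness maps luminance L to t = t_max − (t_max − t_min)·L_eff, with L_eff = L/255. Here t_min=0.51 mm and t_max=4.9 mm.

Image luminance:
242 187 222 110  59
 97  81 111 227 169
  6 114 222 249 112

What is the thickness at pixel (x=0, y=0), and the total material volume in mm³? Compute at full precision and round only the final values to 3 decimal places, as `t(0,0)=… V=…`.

span = t_max - t_min = 4.9 - 0.51 = 4.390
L(0,0) = 242, L_eff = 242/255 = 0.949020
t(0,0) = 4.9 - 4.390·0.949020 = 0.734
Σt over all 3·5 pixels = 150823/4250 ≈ 35.4877647
V = pitch²·Σt = 0.91²·150823/4250 = 29.387

t(0,0)=0.734 V=29.387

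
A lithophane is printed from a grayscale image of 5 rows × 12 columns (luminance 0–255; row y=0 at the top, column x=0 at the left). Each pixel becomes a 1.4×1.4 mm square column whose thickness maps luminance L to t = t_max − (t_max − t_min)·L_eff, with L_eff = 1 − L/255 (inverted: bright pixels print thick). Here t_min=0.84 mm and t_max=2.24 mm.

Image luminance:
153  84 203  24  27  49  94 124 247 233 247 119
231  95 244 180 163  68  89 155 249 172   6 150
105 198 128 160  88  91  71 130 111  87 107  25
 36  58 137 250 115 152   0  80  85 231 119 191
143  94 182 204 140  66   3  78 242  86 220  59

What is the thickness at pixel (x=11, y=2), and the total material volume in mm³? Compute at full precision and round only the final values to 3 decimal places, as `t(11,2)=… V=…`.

span = t_max - t_min = 2.24 - 0.84 = 1.400
L(11,2) = 25, L_eff = 1 - 25/255 = 0.901961 (inverted)
t(11,2) = 2.24 - 1.400·0.901961 = 0.977
Σt over all 5·12 pixels = 118006/1275 ≈ 92.5537255
V = pitch²·Σt = 1.4²·118006/1275 = 181.405

t(11,2)=0.977 V=181.405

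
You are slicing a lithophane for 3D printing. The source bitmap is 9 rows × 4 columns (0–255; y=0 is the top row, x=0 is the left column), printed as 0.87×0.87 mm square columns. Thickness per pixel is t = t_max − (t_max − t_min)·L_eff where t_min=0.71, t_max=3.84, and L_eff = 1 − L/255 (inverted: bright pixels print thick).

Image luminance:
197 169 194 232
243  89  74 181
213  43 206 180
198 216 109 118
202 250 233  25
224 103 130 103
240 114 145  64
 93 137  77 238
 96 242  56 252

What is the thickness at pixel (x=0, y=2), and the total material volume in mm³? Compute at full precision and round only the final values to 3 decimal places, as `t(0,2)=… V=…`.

t(0,2)=3.324 V=72.173

span = t_max - t_min = 3.84 - 0.71 = 3.130
L(0,2) = 213, L_eff = 1 - 213/255 = 0.164706 (inverted)
t(0,2) = 3.84 - 3.130·0.164706 = 3.324
Σt over all 9·4 pixels = 1215749/12750 ≈ 95.3528627
V = pitch²·Σt = 0.87²·1215749/12750 = 72.173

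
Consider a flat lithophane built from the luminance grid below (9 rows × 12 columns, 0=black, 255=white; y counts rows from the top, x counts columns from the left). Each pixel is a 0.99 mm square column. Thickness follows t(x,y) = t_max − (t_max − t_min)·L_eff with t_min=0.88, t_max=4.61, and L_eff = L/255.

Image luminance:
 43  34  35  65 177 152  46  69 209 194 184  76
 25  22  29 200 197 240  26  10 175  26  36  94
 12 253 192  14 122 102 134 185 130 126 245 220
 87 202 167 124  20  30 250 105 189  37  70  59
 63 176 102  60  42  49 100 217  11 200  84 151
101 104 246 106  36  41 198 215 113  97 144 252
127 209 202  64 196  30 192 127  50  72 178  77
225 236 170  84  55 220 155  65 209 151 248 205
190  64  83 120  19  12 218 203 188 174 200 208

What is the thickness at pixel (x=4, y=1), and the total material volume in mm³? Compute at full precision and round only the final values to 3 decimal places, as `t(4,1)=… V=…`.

span = t_max - t_min = 4.61 - 0.88 = 3.730
L(4,1) = 197, L_eff = 197/255 = 0.772549
t(4,1) = 4.61 - 3.730·0.772549 = 1.728
Σt over all 9·12 pixels = 7633211/25500 ≈ 299.3416078
V = pitch²·Σt = 0.99²·7633211/25500 = 293.385

t(4,1)=1.728 V=293.385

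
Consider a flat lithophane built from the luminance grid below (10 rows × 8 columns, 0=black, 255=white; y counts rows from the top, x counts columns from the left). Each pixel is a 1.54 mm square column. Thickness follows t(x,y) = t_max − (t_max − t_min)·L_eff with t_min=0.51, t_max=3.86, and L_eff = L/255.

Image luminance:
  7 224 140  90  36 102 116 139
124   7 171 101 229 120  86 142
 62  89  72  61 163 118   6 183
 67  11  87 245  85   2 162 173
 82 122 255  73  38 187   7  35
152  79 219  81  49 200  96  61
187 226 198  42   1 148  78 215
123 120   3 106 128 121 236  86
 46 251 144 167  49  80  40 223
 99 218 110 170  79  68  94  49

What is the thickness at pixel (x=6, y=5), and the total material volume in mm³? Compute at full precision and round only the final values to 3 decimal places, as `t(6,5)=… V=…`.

span = t_max - t_min = 3.86 - 0.51 = 3.350
L(6,5) = 96, L_eff = 96/255 = 0.376471
t(6,5) = 3.86 - 3.350·0.376471 = 2.599
Σt over all 10·8 pixels = 56929/300 ≈ 189.7633333
V = pitch²·Σt = 1.54²·56929/300 = 450.043

t(6,5)=2.599 V=450.043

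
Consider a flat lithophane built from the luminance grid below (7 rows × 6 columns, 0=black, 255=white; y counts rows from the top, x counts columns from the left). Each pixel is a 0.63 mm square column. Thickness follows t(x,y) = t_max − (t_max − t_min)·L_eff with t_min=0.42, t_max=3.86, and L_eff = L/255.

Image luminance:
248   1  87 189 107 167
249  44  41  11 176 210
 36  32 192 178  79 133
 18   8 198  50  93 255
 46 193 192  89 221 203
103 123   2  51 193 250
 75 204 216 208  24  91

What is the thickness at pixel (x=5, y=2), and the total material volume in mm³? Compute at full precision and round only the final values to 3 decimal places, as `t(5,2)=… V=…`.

span = t_max - t_min = 3.86 - 0.42 = 3.440
L(5,2) = 133, L_eff = 133/255 = 0.521569
t(5,2) = 3.86 - 3.440·0.521569 = 2.066
Σt over all 7·6 pixels = 192973/2125 ≈ 90.8108235
V = pitch²·Σt = 0.63²·192973/2125 = 36.043

t(5,2)=2.066 V=36.043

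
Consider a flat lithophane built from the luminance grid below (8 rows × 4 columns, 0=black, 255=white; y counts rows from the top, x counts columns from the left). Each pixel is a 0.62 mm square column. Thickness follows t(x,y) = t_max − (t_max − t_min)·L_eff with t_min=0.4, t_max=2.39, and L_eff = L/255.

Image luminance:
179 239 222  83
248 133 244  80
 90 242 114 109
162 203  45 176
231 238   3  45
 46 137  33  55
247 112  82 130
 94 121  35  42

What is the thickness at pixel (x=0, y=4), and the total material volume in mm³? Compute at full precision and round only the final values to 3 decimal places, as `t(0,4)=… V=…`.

span = t_max - t_min = 2.39 - 0.4 = 1.990
L(0,4) = 231, L_eff = 231/255 = 0.905882
t(0,4) = 2.39 - 1.990·0.905882 = 0.587
Σt over all 8·4 pixels = 55523/1275 ≈ 43.5474510
V = pitch²·Σt = 0.62²·55523/1275 = 16.740

t(0,4)=0.587 V=16.740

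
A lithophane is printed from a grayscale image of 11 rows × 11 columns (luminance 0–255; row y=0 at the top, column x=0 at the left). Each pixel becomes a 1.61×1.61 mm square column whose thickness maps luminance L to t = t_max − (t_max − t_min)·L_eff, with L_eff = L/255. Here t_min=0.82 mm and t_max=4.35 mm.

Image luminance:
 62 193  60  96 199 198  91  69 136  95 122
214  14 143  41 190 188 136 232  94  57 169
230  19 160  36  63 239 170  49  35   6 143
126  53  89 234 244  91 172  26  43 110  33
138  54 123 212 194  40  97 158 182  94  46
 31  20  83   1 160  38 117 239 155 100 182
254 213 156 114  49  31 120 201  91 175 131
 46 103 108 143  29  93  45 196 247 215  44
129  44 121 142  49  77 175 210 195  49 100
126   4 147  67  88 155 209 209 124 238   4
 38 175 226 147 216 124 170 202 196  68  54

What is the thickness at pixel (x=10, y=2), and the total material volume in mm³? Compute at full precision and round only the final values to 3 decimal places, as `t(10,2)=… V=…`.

t(10,2)=2.370 V=836.301

span = t_max - t_min = 4.35 - 0.82 = 3.530
L(10,2) = 143, L_eff = 143/255 = 0.560784
t(10,2) = 4.35 - 3.530·0.560784 = 2.370
Σt over all 11·11 pixels = 8227177/25500 ≈ 322.6343922
V = pitch²·Σt = 1.61²·8227177/25500 = 836.301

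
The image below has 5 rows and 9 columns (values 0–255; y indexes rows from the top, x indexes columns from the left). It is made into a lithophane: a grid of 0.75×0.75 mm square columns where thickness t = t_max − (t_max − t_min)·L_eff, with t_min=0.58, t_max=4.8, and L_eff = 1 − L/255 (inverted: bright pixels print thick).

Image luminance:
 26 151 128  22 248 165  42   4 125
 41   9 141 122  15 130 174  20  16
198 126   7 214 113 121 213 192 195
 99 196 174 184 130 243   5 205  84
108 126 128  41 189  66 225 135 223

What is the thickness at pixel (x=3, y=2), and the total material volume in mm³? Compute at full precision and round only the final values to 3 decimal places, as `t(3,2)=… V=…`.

span = t_max - t_min = 4.8 - 0.58 = 4.220
L(3,2) = 214, L_eff = 1 - 214/255 = 0.160784 (inverted)
t(3,2) = 4.8 - 4.220·0.160784 = 4.121
Σt over all 5·9 pixels = 748642/6375 ≈ 117.4340392
V = pitch²·Σt = 0.75²·748642/6375 = 66.057

t(3,2)=4.121 V=66.057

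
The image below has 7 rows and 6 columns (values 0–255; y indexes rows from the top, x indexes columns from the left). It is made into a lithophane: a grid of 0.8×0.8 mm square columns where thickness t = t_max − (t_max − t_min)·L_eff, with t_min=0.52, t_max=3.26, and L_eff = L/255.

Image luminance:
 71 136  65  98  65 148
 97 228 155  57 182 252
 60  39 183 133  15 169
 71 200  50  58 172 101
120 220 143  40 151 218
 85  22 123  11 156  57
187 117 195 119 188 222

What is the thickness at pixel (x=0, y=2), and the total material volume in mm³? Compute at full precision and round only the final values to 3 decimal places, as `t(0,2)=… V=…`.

t(0,2)=2.615 V=52.014

span = t_max - t_min = 3.26 - 0.52 = 2.740
L(0,2) = 60, L_eff = 60/255 = 0.235294
t(0,2) = 3.26 - 2.740·0.235294 = 2.615
Σt over all 7·6 pixels = 1036207/12750 ≈ 81.2711373
V = pitch²·Σt = 0.8²·1036207/12750 = 52.014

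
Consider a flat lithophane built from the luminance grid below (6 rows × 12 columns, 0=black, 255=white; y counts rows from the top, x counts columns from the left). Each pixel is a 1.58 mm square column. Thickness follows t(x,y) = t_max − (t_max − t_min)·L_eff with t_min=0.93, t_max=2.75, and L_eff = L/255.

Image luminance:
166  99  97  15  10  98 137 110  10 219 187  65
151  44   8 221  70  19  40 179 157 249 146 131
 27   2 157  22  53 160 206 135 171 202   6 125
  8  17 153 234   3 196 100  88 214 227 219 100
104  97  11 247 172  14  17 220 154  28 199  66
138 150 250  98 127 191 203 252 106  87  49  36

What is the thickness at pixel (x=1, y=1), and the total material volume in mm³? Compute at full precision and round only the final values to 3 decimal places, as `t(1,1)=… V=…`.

span = t_max - t_min = 2.75 - 0.93 = 1.820
L(1,1) = 44, L_eff = 44/255 = 0.172549
t(1,1) = 2.75 - 1.820·0.172549 = 2.436
Σt over all 6·12 pixels = 584607/4250 ≈ 137.5545882
V = pitch²·Σt = 1.58²·584607/4250 = 343.391

t(1,1)=2.436 V=343.391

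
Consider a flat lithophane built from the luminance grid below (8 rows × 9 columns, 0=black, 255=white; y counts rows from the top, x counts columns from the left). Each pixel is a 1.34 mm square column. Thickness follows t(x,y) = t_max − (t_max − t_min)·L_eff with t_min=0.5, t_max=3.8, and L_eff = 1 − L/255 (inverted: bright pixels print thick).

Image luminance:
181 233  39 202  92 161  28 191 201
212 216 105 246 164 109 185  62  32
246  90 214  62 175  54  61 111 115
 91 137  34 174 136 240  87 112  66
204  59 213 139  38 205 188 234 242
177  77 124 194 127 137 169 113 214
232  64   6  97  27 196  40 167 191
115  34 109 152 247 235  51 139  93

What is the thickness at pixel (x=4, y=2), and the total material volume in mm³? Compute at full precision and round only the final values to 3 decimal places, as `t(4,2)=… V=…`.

t(4,2)=2.765 V=294.992

span = t_max - t_min = 3.8 - 0.5 = 3.300
L(4,2) = 175, L_eff = 1 - 175/255 = 0.313725 (inverted)
t(4,2) = 3.8 - 3.300·0.313725 = 2.765
Σt over all 8·9 pixels = 139643/850 ≈ 164.2858824
V = pitch²·Σt = 1.34²·139643/850 = 294.992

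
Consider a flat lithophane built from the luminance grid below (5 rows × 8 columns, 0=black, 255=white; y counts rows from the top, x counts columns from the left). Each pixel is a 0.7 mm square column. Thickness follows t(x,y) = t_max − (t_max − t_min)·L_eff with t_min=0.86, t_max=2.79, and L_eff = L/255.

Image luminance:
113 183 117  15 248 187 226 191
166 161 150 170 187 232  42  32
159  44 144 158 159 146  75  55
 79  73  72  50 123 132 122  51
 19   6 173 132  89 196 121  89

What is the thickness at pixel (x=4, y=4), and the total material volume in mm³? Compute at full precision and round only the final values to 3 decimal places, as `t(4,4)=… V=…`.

span = t_max - t_min = 2.79 - 0.86 = 1.930
L(4,4) = 89, L_eff = 89/255 = 0.349020
t(4,4) = 2.79 - 1.930·0.349020 = 2.116
Σt over all 5·8 pixels = 634203/8500 ≈ 74.6121176
V = pitch²·Σt = 0.7²·634203/8500 = 36.560

t(4,4)=2.116 V=36.560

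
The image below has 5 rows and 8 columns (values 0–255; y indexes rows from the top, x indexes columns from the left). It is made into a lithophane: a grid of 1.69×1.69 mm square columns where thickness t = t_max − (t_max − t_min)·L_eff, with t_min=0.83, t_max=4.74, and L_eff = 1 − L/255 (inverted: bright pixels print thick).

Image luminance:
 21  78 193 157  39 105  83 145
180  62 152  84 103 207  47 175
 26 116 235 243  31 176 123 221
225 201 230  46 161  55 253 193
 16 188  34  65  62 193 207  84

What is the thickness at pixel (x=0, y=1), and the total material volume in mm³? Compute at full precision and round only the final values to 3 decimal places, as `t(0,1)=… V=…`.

t(0,1)=3.590 V=323.206

span = t_max - t_min = 4.74 - 0.83 = 3.910
L(0,1) = 180, L_eff = 1 - 180/255 = 0.294118 (inverted)
t(0,1) = 4.74 - 3.910·0.294118 = 3.590
Σt over all 5·8 pixels = 33949/300 ≈ 113.1633333
V = pitch²·Σt = 1.69²·33949/300 = 323.206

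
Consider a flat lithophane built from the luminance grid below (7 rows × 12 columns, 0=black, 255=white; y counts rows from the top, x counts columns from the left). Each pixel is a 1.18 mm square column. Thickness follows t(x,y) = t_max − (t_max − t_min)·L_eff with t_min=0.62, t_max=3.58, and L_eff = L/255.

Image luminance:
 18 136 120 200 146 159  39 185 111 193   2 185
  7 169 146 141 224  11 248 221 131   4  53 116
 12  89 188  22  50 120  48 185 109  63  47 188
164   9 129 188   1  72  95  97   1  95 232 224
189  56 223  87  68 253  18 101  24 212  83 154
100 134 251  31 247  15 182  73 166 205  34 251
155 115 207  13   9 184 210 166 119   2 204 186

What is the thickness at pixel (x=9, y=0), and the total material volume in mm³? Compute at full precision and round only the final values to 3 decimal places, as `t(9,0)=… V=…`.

span = t_max - t_min = 3.58 - 0.62 = 2.960
L(9,0) = 193, L_eff = 193/255 = 0.756863
t(9,0) = 3.58 - 2.960·0.756863 = 1.340
Σt over all 7·12 pixels = 233642/1275 ≈ 183.2486275
V = pitch²·Σt = 1.18²·233642/1275 = 255.155

t(9,0)=1.340 V=255.155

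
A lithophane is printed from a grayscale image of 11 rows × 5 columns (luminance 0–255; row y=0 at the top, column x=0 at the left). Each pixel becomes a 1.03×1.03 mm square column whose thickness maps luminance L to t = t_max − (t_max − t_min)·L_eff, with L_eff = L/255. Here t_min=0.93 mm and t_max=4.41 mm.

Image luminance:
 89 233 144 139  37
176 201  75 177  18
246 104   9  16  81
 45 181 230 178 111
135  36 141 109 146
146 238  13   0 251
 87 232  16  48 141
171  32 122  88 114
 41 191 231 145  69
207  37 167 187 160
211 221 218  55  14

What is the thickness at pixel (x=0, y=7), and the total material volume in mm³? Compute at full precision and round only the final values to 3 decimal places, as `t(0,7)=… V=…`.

span = t_max - t_min = 4.41 - 0.93 = 3.480
L(0,7) = 171, L_eff = 171/255 = 0.670588
t(0,7) = 4.41 - 3.480·0.670588 = 2.076
Σt over all 11·5 pixels = 252023/1700 ≈ 148.2488235
V = pitch²·Σt = 1.03²·252023/1700 = 157.277

t(0,7)=2.076 V=157.277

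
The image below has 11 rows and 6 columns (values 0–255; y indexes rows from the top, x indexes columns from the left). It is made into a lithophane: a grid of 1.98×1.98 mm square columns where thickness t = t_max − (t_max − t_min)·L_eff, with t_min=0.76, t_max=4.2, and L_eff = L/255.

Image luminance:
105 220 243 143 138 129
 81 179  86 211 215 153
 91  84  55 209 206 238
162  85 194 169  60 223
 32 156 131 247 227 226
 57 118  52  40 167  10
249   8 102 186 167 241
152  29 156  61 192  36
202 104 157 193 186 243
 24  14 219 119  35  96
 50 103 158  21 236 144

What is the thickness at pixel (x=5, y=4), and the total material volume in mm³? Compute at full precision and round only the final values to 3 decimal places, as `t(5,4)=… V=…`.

t(5,4)=1.151 V=609.430

span = t_max - t_min = 4.2 - 0.76 = 3.440
L(5,4) = 226, L_eff = 226/255 = 0.886275
t(5,4) = 4.2 - 3.440·0.886275 = 1.151
Σt over all 11·6 pixels = 7928/51 ≈ 155.4509804
V = pitch²·Σt = 1.98²·7928/51 = 609.430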